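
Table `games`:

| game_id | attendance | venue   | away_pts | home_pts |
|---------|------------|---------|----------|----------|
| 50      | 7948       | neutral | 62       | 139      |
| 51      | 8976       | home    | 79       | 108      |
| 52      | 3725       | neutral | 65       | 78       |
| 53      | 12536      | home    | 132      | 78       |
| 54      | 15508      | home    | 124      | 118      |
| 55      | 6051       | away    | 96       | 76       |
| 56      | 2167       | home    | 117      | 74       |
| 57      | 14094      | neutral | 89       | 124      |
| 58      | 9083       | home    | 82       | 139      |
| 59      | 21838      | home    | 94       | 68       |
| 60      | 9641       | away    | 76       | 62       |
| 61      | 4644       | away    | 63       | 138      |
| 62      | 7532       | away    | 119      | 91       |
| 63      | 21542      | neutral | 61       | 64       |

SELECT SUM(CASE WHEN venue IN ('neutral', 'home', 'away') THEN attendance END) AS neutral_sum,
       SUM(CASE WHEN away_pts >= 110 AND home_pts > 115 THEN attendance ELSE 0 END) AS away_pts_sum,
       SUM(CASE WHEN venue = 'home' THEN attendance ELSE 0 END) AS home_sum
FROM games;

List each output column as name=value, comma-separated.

neutral_sum=145285, away_pts_sum=15508, home_sum=70108

[neutral_sum: venue IN ('neutral', 'home', 'away')]
game_id=50: ✓ → 7948
game_id=51: ✓ → 8976
game_id=52: ✓ → 3725
game_id=53: ✓ → 12536
game_id=54: ✓ → 15508
game_id=55: ✓ → 6051
game_id=56: ✓ → 2167
game_id=57: ✓ → 14094
game_id=58: ✓ → 9083
game_id=59: ✓ → 21838
game_id=60: ✓ → 9641
game_id=61: ✓ → 4644
game_id=62: ✓ → 7532
game_id=63: ✓ → 21542
neutral_sum = 7948 + 8976 + 3725 + 12536 + 15508 + 6051 + 2167 + 14094 + 9083 + 21838 + 9641 + 4644 + 7532 + 21542 = 145285
—
[away_pts_sum: away_pts >= 110 AND home_pts > 115]
game_id=50: ✗
game_id=51: ✗
game_id=52: ✗
game_id=53: ✗
game_id=54: ✓ → 15508
game_id=55: ✗
game_id=56: ✗
game_id=57: ✗
game_id=58: ✗
game_id=59: ✗
game_id=60: ✗
game_id=61: ✗
game_id=62: ✗
game_id=63: ✗
away_pts_sum = 15508
—
[home_sum: venue = 'home']
game_id=50: ✗
game_id=51: ✓ → 8976
game_id=52: ✗
game_id=53: ✓ → 12536
game_id=54: ✓ → 15508
game_id=55: ✗
game_id=56: ✓ → 2167
game_id=57: ✗
game_id=58: ✓ → 9083
game_id=59: ✓ → 21838
game_id=60: ✗
game_id=61: ✗
game_id=62: ✗
game_id=63: ✗
home_sum = 8976 + 12536 + 15508 + 2167 + 9083 + 21838 = 70108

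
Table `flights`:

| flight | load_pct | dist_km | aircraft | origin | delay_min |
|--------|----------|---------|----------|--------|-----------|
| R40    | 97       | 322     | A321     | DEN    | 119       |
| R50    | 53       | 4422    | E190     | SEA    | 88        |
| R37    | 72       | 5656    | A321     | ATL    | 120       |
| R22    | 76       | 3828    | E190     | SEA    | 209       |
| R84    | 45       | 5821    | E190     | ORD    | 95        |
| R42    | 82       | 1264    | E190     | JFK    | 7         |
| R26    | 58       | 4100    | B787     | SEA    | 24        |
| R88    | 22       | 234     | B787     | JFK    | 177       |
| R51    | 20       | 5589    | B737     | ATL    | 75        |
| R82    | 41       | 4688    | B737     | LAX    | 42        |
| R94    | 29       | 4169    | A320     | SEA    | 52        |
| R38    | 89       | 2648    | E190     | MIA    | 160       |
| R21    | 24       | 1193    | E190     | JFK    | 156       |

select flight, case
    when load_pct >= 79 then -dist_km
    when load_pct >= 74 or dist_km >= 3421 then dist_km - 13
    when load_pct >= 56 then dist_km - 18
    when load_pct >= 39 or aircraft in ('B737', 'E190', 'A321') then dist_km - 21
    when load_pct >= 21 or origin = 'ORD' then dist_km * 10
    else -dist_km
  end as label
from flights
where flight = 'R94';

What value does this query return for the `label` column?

flight = R94: load_pct=29, dist_km=4169, aircraft=A320, origin=SEA, delay_min=52.
load_pct >= 79 → false
load_pct >= 74 or dist_km >= 3421 → true → 4156

4156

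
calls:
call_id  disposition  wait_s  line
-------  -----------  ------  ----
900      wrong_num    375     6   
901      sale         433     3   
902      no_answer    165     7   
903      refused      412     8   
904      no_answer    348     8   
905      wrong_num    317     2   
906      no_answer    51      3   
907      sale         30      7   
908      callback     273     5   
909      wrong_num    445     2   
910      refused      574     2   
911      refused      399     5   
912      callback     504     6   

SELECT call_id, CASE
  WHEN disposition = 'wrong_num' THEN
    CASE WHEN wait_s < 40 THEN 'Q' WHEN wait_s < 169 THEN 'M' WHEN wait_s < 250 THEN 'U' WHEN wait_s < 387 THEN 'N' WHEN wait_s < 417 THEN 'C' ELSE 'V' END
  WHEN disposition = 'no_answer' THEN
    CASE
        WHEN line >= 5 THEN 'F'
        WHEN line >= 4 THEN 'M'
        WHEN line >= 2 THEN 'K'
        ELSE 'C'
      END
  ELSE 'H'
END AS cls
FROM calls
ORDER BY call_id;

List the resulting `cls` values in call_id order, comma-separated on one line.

call_id=900: disposition='wrong_num' → inner[wait_s < 387] → N
call_id=901: disposition='sale' → outer ELSE → H
call_id=902: disposition='no_answer' → inner[line >= 5] → F
call_id=903: disposition='refused' → outer ELSE → H
call_id=904: disposition='no_answer' → inner[line >= 5] → F
call_id=905: disposition='wrong_num' → inner[wait_s < 387] → N
call_id=906: disposition='no_answer' → inner[line >= 2] → K
call_id=907: disposition='sale' → outer ELSE → H
call_id=908: disposition='callback' → outer ELSE → H
call_id=909: disposition='wrong_num' → inner[ELSE] → V
call_id=910: disposition='refused' → outer ELSE → H
call_id=911: disposition='refused' → outer ELSE → H
call_id=912: disposition='callback' → outer ELSE → H

N, H, F, H, F, N, K, H, H, V, H, H, H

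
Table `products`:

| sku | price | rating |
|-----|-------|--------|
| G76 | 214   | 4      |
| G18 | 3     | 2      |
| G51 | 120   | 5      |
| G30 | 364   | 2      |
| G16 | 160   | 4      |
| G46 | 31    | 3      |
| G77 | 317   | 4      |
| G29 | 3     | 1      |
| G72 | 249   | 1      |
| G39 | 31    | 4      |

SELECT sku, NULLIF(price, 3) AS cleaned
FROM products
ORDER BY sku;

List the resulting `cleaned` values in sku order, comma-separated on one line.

sku=G16: price=160 vs 3: differ → 160
sku=G18: price=3 vs 3: equal → NULL
sku=G29: price=3 vs 3: equal → NULL
sku=G30: price=364 vs 3: differ → 364
sku=G39: price=31 vs 3: differ → 31
sku=G46: price=31 vs 3: differ → 31
sku=G51: price=120 vs 3: differ → 120
sku=G72: price=249 vs 3: differ → 249
sku=G76: price=214 vs 3: differ → 214
sku=G77: price=317 vs 3: differ → 317

160, NULL, NULL, 364, 31, 31, 120, 249, 214, 317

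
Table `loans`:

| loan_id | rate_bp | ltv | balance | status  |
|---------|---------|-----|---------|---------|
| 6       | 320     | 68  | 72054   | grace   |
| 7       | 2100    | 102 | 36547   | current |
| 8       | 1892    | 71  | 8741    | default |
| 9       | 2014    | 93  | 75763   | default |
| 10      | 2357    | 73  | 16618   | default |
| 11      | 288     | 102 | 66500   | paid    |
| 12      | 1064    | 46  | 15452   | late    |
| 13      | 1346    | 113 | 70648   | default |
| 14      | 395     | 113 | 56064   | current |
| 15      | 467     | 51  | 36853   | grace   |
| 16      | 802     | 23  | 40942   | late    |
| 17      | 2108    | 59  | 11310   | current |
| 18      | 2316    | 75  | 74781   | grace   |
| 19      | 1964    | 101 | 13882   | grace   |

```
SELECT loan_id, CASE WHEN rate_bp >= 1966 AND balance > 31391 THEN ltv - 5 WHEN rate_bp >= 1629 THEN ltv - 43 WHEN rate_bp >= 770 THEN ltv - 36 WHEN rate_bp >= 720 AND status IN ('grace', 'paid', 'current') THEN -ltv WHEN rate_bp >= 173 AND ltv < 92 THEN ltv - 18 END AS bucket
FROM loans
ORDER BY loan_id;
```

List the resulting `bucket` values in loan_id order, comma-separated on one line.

50, 97, 28, 88, 30, NULL, 10, 77, NULL, 33, -13, 16, 70, 58

loan_id=6: rate_bp >= 173 AND ltv < 92 → 50
loan_id=7: rate_bp >= 1966 AND balance > 31391 → 97
loan_id=8: rate_bp >= 1629 → 28
loan_id=9: rate_bp >= 1966 AND balance > 31391 → 88
loan_id=10: rate_bp >= 1629 → 30
loan_id=11: (no match → NULL) → NULL
loan_id=12: rate_bp >= 770 → 10
loan_id=13: rate_bp >= 770 → 77
loan_id=14: (no match → NULL) → NULL
loan_id=15: rate_bp >= 173 AND ltv < 92 → 33
loan_id=16: rate_bp >= 770 → -13
loan_id=17: rate_bp >= 1629 → 16
loan_id=18: rate_bp >= 1966 AND balance > 31391 → 70
loan_id=19: rate_bp >= 1629 → 58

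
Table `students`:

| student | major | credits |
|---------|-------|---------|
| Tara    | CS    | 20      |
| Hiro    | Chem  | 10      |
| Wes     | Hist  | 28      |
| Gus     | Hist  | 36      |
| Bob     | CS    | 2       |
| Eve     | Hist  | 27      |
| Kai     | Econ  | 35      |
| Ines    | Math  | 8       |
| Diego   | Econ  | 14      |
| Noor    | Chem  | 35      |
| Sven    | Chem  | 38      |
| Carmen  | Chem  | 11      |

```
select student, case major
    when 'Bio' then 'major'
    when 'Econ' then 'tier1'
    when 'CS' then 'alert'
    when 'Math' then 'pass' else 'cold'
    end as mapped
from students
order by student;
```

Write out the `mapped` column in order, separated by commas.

alert, cold, tier1, cold, cold, cold, pass, tier1, cold, cold, alert, cold

student=Bob: major='CS' → alert
student=Carmen: ELSE → cold
student=Diego: major='Econ' → tier1
student=Eve: ELSE → cold
student=Gus: ELSE → cold
student=Hiro: ELSE → cold
student=Ines: major='Math' → pass
student=Kai: major='Econ' → tier1
student=Noor: ELSE → cold
student=Sven: ELSE → cold
student=Tara: major='CS' → alert
student=Wes: ELSE → cold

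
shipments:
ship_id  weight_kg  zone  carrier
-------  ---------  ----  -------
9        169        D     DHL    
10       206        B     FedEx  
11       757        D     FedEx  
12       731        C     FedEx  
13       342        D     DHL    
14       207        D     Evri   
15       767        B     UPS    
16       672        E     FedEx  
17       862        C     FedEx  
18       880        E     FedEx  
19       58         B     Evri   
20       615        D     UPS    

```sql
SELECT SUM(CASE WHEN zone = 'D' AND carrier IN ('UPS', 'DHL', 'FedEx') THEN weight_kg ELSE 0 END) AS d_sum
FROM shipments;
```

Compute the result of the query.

1883

ship_id=9: ✓ → 169
ship_id=10: ✗
ship_id=11: ✓ → 757
ship_id=12: ✗
ship_id=13: ✓ → 342
ship_id=14: ✗
ship_id=15: ✗
ship_id=16: ✗
ship_id=17: ✗
ship_id=18: ✗
ship_id=19: ✗
ship_id=20: ✓ → 615
d_sum = 169 + 757 + 342 + 615 = 1883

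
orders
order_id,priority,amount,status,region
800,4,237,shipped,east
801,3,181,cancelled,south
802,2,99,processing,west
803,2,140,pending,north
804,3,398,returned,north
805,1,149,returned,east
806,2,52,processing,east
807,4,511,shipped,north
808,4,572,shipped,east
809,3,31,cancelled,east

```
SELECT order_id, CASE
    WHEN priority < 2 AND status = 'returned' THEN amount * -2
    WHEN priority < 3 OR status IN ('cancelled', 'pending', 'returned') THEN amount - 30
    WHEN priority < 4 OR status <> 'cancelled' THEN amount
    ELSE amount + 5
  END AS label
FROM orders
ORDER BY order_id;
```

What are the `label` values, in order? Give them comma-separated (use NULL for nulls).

237, 151, 69, 110, 368, -298, 22, 511, 572, 1

order_id=800: priority < 4 OR status <> 'cancelled' → 237
order_id=801: priority < 3 OR status IN ('cancelled', 'pending', 'returned') → 151
order_id=802: priority < 3 OR status IN ('cancelled', 'pending', 'returned') → 69
order_id=803: priority < 3 OR status IN ('cancelled', 'pending', 'returned') → 110
order_id=804: priority < 3 OR status IN ('cancelled', 'pending', 'returned') → 368
order_id=805: priority < 2 AND status = 'returned' → -298
order_id=806: priority < 3 OR status IN ('cancelled', 'pending', 'returned') → 22
order_id=807: priority < 4 OR status <> 'cancelled' → 511
order_id=808: priority < 4 OR status <> 'cancelled' → 572
order_id=809: priority < 3 OR status IN ('cancelled', 'pending', 'returned') → 1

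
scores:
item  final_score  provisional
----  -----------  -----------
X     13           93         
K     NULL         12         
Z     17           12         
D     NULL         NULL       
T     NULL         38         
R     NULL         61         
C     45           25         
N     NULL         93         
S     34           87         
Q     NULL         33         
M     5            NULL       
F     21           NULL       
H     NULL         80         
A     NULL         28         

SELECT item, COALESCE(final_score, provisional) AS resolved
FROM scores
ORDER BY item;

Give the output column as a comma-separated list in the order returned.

item=A: final_score=NULL, provisional=28 → 28
item=C: final_score=45 → 45
item=D: final_score=NULL, provisional=NULL (all NULL) → NULL
item=F: final_score=21 → 21
item=H: final_score=NULL, provisional=80 → 80
item=K: final_score=NULL, provisional=12 → 12
item=M: final_score=5 → 5
item=N: final_score=NULL, provisional=93 → 93
item=Q: final_score=NULL, provisional=33 → 33
item=R: final_score=NULL, provisional=61 → 61
item=S: final_score=34 → 34
item=T: final_score=NULL, provisional=38 → 38
item=X: final_score=13 → 13
item=Z: final_score=17 → 17

28, 45, NULL, 21, 80, 12, 5, 93, 33, 61, 34, 38, 13, 17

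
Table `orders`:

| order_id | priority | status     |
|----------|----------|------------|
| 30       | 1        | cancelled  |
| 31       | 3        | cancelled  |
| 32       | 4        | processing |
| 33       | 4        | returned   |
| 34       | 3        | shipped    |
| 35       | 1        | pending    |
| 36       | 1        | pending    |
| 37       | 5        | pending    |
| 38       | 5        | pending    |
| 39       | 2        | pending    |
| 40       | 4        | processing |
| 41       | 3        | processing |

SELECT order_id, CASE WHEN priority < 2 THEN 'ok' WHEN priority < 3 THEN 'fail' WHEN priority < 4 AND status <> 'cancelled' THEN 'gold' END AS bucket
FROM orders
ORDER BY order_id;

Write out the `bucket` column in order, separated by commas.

order_id=30: priority < 2 → ok
order_id=31: (no match → NULL) → NULL
order_id=32: (no match → NULL) → NULL
order_id=33: (no match → NULL) → NULL
order_id=34: priority < 4 AND status <> 'cancelled' → gold
order_id=35: priority < 2 → ok
order_id=36: priority < 2 → ok
order_id=37: (no match → NULL) → NULL
order_id=38: (no match → NULL) → NULL
order_id=39: priority < 3 → fail
order_id=40: (no match → NULL) → NULL
order_id=41: priority < 4 AND status <> 'cancelled' → gold

ok, NULL, NULL, NULL, gold, ok, ok, NULL, NULL, fail, NULL, gold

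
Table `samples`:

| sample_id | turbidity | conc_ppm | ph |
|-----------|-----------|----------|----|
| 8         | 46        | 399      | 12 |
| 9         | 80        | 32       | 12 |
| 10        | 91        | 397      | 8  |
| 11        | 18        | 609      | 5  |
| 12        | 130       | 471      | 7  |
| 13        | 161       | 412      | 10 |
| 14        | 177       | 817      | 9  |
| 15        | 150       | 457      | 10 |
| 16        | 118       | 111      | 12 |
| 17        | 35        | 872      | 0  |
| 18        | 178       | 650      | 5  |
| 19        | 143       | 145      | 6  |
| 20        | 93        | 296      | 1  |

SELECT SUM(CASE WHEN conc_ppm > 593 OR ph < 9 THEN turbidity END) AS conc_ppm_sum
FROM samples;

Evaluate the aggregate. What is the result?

sample_id=8: ✗
sample_id=9: ✗
sample_id=10: ✓ → 91
sample_id=11: ✓ → 18
sample_id=12: ✓ → 130
sample_id=13: ✗
sample_id=14: ✓ → 177
sample_id=15: ✗
sample_id=16: ✗
sample_id=17: ✓ → 35
sample_id=18: ✓ → 178
sample_id=19: ✓ → 143
sample_id=20: ✓ → 93
conc_ppm_sum = 91 + 18 + 130 + 177 + 35 + 178 + 143 + 93 = 865

865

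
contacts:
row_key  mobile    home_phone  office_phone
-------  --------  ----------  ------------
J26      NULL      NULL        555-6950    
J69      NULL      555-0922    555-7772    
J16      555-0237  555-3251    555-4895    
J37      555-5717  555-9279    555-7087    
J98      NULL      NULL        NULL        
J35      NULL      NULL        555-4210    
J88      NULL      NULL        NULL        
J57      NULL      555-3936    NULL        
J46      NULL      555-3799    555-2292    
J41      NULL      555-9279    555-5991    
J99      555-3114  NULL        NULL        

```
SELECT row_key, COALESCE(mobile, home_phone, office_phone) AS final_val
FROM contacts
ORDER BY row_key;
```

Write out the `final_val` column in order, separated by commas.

row_key=J16: mobile=555-0237 → 555-0237
row_key=J26: mobile=NULL, home_phone=NULL, office_phone=555-6950 → 555-6950
row_key=J35: mobile=NULL, home_phone=NULL, office_phone=555-4210 → 555-4210
row_key=J37: mobile=555-5717 → 555-5717
row_key=J41: mobile=NULL, home_phone=555-9279 → 555-9279
row_key=J46: mobile=NULL, home_phone=555-3799 → 555-3799
row_key=J57: mobile=NULL, home_phone=555-3936 → 555-3936
row_key=J69: mobile=NULL, home_phone=555-0922 → 555-0922
row_key=J88: mobile=NULL, home_phone=NULL, office_phone=NULL (all NULL) → NULL
row_key=J98: mobile=NULL, home_phone=NULL, office_phone=NULL (all NULL) → NULL
row_key=J99: mobile=555-3114 → 555-3114

555-0237, 555-6950, 555-4210, 555-5717, 555-9279, 555-3799, 555-3936, 555-0922, NULL, NULL, 555-3114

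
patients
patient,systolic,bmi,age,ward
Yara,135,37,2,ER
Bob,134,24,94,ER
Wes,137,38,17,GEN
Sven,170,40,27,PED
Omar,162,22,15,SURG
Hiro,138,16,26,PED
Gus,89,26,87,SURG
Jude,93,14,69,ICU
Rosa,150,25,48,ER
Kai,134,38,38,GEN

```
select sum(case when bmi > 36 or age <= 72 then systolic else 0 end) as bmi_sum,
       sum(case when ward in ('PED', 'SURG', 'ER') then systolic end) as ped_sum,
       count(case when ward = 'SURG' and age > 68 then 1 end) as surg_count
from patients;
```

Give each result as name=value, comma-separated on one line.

bmi_sum=1119, ped_sum=978, surg_count=1

[bmi_sum: bmi > 36 or age <= 72]
patient=Yara: ✓ → 135
patient=Bob: ✗
patient=Wes: ✓ → 137
patient=Sven: ✓ → 170
patient=Omar: ✓ → 162
patient=Hiro: ✓ → 138
patient=Gus: ✗
patient=Jude: ✓ → 93
patient=Rosa: ✓ → 150
patient=Kai: ✓ → 134
bmi_sum = 135 + 137 + 170 + 162 + 138 + 93 + 150 + 134 = 1119
—
[ped_sum: ward in ('PED', 'SURG', 'ER')]
patient=Yara: ✓ → 135
patient=Bob: ✓ → 134
patient=Wes: ✗
patient=Sven: ✓ → 170
patient=Omar: ✓ → 162
patient=Hiro: ✓ → 138
patient=Gus: ✓ → 89
patient=Jude: ✗
patient=Rosa: ✓ → 150
patient=Kai: ✗
ped_sum = 135 + 134 + 170 + 162 + 138 + 89 + 150 = 978
—
[surg_count: ward = 'SURG' and age > 68]
patient=Yara: ✗
patient=Bob: ✗
patient=Wes: ✗
patient=Sven: ✗
patient=Omar: ✗
patient=Hiro: ✗
patient=Gus: ✓ → 1
patient=Jude: ✗
patient=Rosa: ✗
patient=Kai: ✗
surg_count = COUNT(1) = 1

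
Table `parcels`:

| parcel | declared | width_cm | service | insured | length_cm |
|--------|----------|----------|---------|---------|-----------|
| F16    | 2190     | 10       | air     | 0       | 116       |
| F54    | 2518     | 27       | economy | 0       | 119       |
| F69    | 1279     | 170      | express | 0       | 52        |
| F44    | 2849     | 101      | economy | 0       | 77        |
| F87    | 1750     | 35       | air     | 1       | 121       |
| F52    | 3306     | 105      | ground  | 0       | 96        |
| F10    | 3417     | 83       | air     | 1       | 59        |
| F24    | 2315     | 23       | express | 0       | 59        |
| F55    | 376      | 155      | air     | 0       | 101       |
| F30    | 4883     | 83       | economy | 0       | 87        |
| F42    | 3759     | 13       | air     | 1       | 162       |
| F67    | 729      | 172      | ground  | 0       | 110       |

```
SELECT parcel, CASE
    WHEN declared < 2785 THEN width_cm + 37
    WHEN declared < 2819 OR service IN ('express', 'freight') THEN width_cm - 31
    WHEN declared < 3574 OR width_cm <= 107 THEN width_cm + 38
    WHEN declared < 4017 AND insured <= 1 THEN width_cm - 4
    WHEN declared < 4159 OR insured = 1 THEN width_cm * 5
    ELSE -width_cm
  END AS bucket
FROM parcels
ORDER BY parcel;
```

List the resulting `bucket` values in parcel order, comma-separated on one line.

parcel=F10: declared < 3574 OR width_cm <= 107 → 121
parcel=F16: declared < 2785 → 47
parcel=F24: declared < 2785 → 60
parcel=F30: declared < 3574 OR width_cm <= 107 → 121
parcel=F42: declared < 3574 OR width_cm <= 107 → 51
parcel=F44: declared < 3574 OR width_cm <= 107 → 139
parcel=F52: declared < 3574 OR width_cm <= 107 → 143
parcel=F54: declared < 2785 → 64
parcel=F55: declared < 2785 → 192
parcel=F67: declared < 2785 → 209
parcel=F69: declared < 2785 → 207
parcel=F87: declared < 2785 → 72

121, 47, 60, 121, 51, 139, 143, 64, 192, 209, 207, 72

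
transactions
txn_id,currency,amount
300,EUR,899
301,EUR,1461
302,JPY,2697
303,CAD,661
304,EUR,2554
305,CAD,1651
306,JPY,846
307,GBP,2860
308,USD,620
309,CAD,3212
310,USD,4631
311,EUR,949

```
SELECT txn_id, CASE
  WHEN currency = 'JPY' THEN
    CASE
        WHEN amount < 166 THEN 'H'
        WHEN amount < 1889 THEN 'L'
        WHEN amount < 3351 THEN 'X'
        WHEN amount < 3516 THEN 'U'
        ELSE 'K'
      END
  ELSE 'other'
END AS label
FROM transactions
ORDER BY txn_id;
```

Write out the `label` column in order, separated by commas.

txn_id=300: currency='EUR' → outer ELSE → other
txn_id=301: currency='EUR' → outer ELSE → other
txn_id=302: currency='JPY' → inner[amount < 3351] → X
txn_id=303: currency='CAD' → outer ELSE → other
txn_id=304: currency='EUR' → outer ELSE → other
txn_id=305: currency='CAD' → outer ELSE → other
txn_id=306: currency='JPY' → inner[amount < 1889] → L
txn_id=307: currency='GBP' → outer ELSE → other
txn_id=308: currency='USD' → outer ELSE → other
txn_id=309: currency='CAD' → outer ELSE → other
txn_id=310: currency='USD' → outer ELSE → other
txn_id=311: currency='EUR' → outer ELSE → other

other, other, X, other, other, other, L, other, other, other, other, other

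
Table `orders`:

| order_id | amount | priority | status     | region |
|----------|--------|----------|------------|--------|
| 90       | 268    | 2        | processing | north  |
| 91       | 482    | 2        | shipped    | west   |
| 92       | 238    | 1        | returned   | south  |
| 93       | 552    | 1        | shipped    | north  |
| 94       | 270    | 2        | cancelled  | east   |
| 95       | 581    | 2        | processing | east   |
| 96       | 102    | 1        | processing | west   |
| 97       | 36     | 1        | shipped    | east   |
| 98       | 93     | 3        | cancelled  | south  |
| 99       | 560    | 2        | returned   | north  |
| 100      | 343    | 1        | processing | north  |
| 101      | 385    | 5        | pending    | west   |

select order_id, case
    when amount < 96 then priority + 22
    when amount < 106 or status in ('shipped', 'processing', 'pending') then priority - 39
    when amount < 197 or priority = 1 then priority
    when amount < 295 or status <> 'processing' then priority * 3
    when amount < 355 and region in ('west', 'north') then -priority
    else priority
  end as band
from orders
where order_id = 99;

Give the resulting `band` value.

6

order_id = 99: amount=560, priority=2, status=returned, region=north.
amount < 96 → false
amount < 106 or status in ('shipped', 'processing', 'pending') → false
amount < 197 or priority = 1 → false
amount < 295 or status <> 'processing' → true → 6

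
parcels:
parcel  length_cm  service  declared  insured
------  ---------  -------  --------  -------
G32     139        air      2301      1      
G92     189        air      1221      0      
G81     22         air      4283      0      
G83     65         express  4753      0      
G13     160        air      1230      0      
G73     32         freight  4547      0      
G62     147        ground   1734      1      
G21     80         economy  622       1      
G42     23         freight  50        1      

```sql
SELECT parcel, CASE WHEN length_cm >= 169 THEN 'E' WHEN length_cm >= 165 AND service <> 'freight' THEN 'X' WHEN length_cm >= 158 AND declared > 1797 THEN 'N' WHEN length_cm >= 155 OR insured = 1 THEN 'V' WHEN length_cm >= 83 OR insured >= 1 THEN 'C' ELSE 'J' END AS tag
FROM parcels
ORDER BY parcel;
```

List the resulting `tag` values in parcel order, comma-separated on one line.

V, V, V, V, V, J, J, J, E

parcel=G13: length_cm >= 155 OR insured = 1 → V
parcel=G21: length_cm >= 155 OR insured = 1 → V
parcel=G32: length_cm >= 155 OR insured = 1 → V
parcel=G42: length_cm >= 155 OR insured = 1 → V
parcel=G62: length_cm >= 155 OR insured = 1 → V
parcel=G73: ELSE → J
parcel=G81: ELSE → J
parcel=G83: ELSE → J
parcel=G92: length_cm >= 169 → E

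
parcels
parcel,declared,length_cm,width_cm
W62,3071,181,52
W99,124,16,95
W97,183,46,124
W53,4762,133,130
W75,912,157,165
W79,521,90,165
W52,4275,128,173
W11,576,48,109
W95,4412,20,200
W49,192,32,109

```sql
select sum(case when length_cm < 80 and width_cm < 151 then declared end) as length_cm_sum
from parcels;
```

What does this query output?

1075

parcel=W62: ✗
parcel=W99: ✓ → 124
parcel=W97: ✓ → 183
parcel=W53: ✗
parcel=W75: ✗
parcel=W79: ✗
parcel=W52: ✗
parcel=W11: ✓ → 576
parcel=W95: ✗
parcel=W49: ✓ → 192
length_cm_sum = 124 + 183 + 576 + 192 = 1075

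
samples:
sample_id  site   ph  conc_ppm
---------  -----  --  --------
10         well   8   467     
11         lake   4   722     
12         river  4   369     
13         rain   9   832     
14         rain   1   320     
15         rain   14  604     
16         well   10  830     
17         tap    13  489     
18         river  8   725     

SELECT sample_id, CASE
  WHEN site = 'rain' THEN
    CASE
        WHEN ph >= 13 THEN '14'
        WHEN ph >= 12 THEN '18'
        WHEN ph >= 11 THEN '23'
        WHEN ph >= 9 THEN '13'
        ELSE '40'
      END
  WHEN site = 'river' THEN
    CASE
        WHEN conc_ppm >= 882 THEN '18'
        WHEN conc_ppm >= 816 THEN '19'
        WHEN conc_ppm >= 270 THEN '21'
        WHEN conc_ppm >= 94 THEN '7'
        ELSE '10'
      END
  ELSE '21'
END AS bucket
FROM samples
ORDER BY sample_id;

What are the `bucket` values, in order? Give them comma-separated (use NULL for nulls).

sample_id=10: site='well' → outer ELSE → 21
sample_id=11: site='lake' → outer ELSE → 21
sample_id=12: site='river' → inner[conc_ppm >= 270] → 21
sample_id=13: site='rain' → inner[ph >= 9] → 13
sample_id=14: site='rain' → inner[ELSE] → 40
sample_id=15: site='rain' → inner[ph >= 13] → 14
sample_id=16: site='well' → outer ELSE → 21
sample_id=17: site='tap' → outer ELSE → 21
sample_id=18: site='river' → inner[conc_ppm >= 270] → 21

21, 21, 21, 13, 40, 14, 21, 21, 21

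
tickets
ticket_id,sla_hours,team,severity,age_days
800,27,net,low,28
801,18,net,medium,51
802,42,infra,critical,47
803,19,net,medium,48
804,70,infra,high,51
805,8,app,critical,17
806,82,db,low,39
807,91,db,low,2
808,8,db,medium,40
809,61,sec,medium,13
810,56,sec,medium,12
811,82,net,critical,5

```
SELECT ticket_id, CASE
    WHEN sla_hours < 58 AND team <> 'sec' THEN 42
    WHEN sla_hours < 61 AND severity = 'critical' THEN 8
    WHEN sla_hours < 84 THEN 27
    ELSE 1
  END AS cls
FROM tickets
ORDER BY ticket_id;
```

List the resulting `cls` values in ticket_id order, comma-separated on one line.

ticket_id=800: sla_hours < 58 AND team <> 'sec' → 42
ticket_id=801: sla_hours < 58 AND team <> 'sec' → 42
ticket_id=802: sla_hours < 58 AND team <> 'sec' → 42
ticket_id=803: sla_hours < 58 AND team <> 'sec' → 42
ticket_id=804: sla_hours < 84 → 27
ticket_id=805: sla_hours < 58 AND team <> 'sec' → 42
ticket_id=806: sla_hours < 84 → 27
ticket_id=807: ELSE → 1
ticket_id=808: sla_hours < 58 AND team <> 'sec' → 42
ticket_id=809: sla_hours < 84 → 27
ticket_id=810: sla_hours < 84 → 27
ticket_id=811: sla_hours < 84 → 27

42, 42, 42, 42, 27, 42, 27, 1, 42, 27, 27, 27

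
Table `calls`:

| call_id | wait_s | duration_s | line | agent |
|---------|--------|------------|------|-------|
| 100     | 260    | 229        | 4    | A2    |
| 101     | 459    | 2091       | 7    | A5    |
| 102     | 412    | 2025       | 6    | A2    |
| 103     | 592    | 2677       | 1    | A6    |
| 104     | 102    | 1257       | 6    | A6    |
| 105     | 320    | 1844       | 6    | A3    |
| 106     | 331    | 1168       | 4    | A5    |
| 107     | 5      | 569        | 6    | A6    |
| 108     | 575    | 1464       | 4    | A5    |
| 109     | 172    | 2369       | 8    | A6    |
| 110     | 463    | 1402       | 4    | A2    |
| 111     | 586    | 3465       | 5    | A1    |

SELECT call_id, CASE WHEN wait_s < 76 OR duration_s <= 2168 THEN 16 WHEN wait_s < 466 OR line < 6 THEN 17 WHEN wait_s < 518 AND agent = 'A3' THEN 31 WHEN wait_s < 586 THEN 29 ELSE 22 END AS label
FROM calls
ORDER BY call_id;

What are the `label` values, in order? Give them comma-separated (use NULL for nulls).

16, 16, 16, 17, 16, 16, 16, 16, 16, 17, 16, 17

call_id=100: wait_s < 76 OR duration_s <= 2168 → 16
call_id=101: wait_s < 76 OR duration_s <= 2168 → 16
call_id=102: wait_s < 76 OR duration_s <= 2168 → 16
call_id=103: wait_s < 466 OR line < 6 → 17
call_id=104: wait_s < 76 OR duration_s <= 2168 → 16
call_id=105: wait_s < 76 OR duration_s <= 2168 → 16
call_id=106: wait_s < 76 OR duration_s <= 2168 → 16
call_id=107: wait_s < 76 OR duration_s <= 2168 → 16
call_id=108: wait_s < 76 OR duration_s <= 2168 → 16
call_id=109: wait_s < 466 OR line < 6 → 17
call_id=110: wait_s < 76 OR duration_s <= 2168 → 16
call_id=111: wait_s < 466 OR line < 6 → 17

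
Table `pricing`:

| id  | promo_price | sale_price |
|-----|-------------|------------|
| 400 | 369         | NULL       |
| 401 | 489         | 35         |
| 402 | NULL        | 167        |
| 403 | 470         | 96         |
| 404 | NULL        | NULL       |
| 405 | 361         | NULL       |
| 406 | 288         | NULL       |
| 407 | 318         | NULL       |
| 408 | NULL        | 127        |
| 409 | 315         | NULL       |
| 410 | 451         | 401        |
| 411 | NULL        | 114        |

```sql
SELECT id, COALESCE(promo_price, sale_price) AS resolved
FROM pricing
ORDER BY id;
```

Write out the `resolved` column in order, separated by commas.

369, 489, 167, 470, NULL, 361, 288, 318, 127, 315, 451, 114

id=400: promo_price=369 → 369
id=401: promo_price=489 → 489
id=402: promo_price=NULL, sale_price=167 → 167
id=403: promo_price=470 → 470
id=404: promo_price=NULL, sale_price=NULL (all NULL) → NULL
id=405: promo_price=361 → 361
id=406: promo_price=288 → 288
id=407: promo_price=318 → 318
id=408: promo_price=NULL, sale_price=127 → 127
id=409: promo_price=315 → 315
id=410: promo_price=451 → 451
id=411: promo_price=NULL, sale_price=114 → 114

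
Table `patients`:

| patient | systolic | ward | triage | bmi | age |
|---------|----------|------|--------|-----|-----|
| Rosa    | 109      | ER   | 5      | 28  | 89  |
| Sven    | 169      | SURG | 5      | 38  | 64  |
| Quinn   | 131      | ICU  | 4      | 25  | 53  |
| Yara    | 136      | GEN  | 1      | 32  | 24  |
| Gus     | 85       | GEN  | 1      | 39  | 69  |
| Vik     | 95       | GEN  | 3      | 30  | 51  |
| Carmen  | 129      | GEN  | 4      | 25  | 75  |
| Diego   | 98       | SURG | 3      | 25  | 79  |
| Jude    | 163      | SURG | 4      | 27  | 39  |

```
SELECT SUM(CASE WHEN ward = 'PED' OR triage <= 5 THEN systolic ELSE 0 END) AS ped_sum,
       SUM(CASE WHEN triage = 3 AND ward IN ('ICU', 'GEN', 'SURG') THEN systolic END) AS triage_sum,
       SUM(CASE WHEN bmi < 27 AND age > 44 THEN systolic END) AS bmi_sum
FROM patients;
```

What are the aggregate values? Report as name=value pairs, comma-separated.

[ped_sum: ward = 'PED' OR triage <= 5]
patient=Rosa: ✓ → 109
patient=Sven: ✓ → 169
patient=Quinn: ✓ → 131
patient=Yara: ✓ → 136
patient=Gus: ✓ → 85
patient=Vik: ✓ → 95
patient=Carmen: ✓ → 129
patient=Diego: ✓ → 98
patient=Jude: ✓ → 163
ped_sum = 109 + 169 + 131 + 136 + 85 + 95 + 129 + 98 + 163 = 1115
—
[triage_sum: triage = 3 AND ward IN ('ICU', 'GEN', 'SURG')]
patient=Rosa: ✗
patient=Sven: ✗
patient=Quinn: ✗
patient=Yara: ✗
patient=Gus: ✗
patient=Vik: ✓ → 95
patient=Carmen: ✗
patient=Diego: ✓ → 98
patient=Jude: ✗
triage_sum = 95 + 98 = 193
—
[bmi_sum: bmi < 27 AND age > 44]
patient=Rosa: ✗
patient=Sven: ✗
patient=Quinn: ✓ → 131
patient=Yara: ✗
patient=Gus: ✗
patient=Vik: ✗
patient=Carmen: ✓ → 129
patient=Diego: ✓ → 98
patient=Jude: ✗
bmi_sum = 131 + 129 + 98 = 358

ped_sum=1115, triage_sum=193, bmi_sum=358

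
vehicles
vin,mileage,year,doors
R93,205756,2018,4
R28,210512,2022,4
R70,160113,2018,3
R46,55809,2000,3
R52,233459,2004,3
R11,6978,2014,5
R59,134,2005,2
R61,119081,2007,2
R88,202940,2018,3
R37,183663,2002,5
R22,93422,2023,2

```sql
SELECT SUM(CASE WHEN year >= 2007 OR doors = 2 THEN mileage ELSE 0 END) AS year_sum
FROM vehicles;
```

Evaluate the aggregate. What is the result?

vin=R93: ✓ → 205756
vin=R28: ✓ → 210512
vin=R70: ✓ → 160113
vin=R46: ✗
vin=R52: ✗
vin=R11: ✓ → 6978
vin=R59: ✓ → 134
vin=R61: ✓ → 119081
vin=R88: ✓ → 202940
vin=R37: ✗
vin=R22: ✓ → 93422
year_sum = 205756 + 210512 + 160113 + 6978 + 134 + 119081 + 202940 + 93422 = 998936

998936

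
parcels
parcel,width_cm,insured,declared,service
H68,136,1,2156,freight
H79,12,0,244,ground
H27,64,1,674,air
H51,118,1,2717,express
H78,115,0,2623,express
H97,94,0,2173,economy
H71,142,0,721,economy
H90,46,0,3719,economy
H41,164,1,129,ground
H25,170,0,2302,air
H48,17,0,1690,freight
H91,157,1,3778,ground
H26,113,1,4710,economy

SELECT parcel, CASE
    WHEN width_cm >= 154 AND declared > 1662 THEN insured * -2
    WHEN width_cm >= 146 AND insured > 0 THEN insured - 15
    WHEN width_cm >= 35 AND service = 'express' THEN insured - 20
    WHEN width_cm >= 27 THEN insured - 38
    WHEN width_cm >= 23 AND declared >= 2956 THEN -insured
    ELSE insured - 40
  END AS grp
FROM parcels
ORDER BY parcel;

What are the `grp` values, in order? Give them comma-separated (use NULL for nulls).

0, -37, -37, -14, -40, -19, -37, -38, -20, -40, -38, -2, -38

parcel=H25: width_cm >= 154 AND declared > 1662 → 0
parcel=H26: width_cm >= 27 → -37
parcel=H27: width_cm >= 27 → -37
parcel=H41: width_cm >= 146 AND insured > 0 → -14
parcel=H48: ELSE → -40
parcel=H51: width_cm >= 35 AND service = 'express' → -19
parcel=H68: width_cm >= 27 → -37
parcel=H71: width_cm >= 27 → -38
parcel=H78: width_cm >= 35 AND service = 'express' → -20
parcel=H79: ELSE → -40
parcel=H90: width_cm >= 27 → -38
parcel=H91: width_cm >= 154 AND declared > 1662 → -2
parcel=H97: width_cm >= 27 → -38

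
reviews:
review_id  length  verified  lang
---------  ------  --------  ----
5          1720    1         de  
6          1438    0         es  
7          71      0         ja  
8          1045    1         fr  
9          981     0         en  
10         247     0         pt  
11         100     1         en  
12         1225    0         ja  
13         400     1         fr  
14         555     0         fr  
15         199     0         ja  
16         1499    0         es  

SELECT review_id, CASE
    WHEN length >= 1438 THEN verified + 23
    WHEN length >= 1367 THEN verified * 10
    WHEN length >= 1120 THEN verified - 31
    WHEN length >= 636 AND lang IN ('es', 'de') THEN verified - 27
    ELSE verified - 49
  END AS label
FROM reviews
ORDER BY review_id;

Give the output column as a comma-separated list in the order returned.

24, 23, -49, -48, -49, -49, -48, -31, -48, -49, -49, 23

review_id=5: length >= 1438 → 24
review_id=6: length >= 1438 → 23
review_id=7: ELSE → -49
review_id=8: ELSE → -48
review_id=9: ELSE → -49
review_id=10: ELSE → -49
review_id=11: ELSE → -48
review_id=12: length >= 1120 → -31
review_id=13: ELSE → -48
review_id=14: ELSE → -49
review_id=15: ELSE → -49
review_id=16: length >= 1438 → 23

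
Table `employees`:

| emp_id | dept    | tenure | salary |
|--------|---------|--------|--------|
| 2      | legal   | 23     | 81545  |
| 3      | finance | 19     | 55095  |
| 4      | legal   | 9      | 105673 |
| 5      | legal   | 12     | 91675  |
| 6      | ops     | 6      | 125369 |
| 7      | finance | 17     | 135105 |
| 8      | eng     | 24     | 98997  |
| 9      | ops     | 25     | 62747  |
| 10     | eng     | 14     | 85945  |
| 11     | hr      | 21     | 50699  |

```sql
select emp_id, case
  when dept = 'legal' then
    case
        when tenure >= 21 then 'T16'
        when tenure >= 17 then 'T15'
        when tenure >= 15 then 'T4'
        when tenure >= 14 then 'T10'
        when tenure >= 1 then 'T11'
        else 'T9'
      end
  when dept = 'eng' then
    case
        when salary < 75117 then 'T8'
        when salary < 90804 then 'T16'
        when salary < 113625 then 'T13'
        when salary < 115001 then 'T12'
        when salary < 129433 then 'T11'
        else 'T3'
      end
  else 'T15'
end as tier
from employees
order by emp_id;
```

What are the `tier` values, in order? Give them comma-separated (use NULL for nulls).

emp_id=2: dept='legal' → inner[tenure >= 21] → T16
emp_id=3: dept='finance' → outer ELSE → T15
emp_id=4: dept='legal' → inner[tenure >= 1] → T11
emp_id=5: dept='legal' → inner[tenure >= 1] → T11
emp_id=6: dept='ops' → outer ELSE → T15
emp_id=7: dept='finance' → outer ELSE → T15
emp_id=8: dept='eng' → inner[salary < 113625] → T13
emp_id=9: dept='ops' → outer ELSE → T15
emp_id=10: dept='eng' → inner[salary < 90804] → T16
emp_id=11: dept='hr' → outer ELSE → T15

T16, T15, T11, T11, T15, T15, T13, T15, T16, T15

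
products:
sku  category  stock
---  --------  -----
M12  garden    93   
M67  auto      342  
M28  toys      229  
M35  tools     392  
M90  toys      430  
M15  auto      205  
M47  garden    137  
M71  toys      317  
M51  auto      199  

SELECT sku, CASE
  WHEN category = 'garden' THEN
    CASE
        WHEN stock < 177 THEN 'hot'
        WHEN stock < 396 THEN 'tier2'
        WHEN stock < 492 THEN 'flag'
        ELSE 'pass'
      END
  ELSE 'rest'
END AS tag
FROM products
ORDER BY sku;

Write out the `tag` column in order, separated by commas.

sku=M12: category='garden' → inner[stock < 177] → hot
sku=M15: category='auto' → outer ELSE → rest
sku=M28: category='toys' → outer ELSE → rest
sku=M35: category='tools' → outer ELSE → rest
sku=M47: category='garden' → inner[stock < 177] → hot
sku=M51: category='auto' → outer ELSE → rest
sku=M67: category='auto' → outer ELSE → rest
sku=M71: category='toys' → outer ELSE → rest
sku=M90: category='toys' → outer ELSE → rest

hot, rest, rest, rest, hot, rest, rest, rest, rest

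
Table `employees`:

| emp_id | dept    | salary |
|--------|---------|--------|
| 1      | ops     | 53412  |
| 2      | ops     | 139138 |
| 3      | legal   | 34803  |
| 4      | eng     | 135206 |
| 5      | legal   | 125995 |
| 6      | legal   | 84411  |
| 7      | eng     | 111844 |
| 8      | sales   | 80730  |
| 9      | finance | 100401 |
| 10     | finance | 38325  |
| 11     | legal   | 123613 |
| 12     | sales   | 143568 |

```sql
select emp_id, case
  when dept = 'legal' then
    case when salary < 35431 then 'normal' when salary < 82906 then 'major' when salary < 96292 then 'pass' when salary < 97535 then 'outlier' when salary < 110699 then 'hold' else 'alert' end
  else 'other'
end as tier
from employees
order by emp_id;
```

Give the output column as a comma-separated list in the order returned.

emp_id=1: dept='ops' → outer ELSE → other
emp_id=2: dept='ops' → outer ELSE → other
emp_id=3: dept='legal' → inner[salary < 35431] → normal
emp_id=4: dept='eng' → outer ELSE → other
emp_id=5: dept='legal' → inner[ELSE] → alert
emp_id=6: dept='legal' → inner[salary < 96292] → pass
emp_id=7: dept='eng' → outer ELSE → other
emp_id=8: dept='sales' → outer ELSE → other
emp_id=9: dept='finance' → outer ELSE → other
emp_id=10: dept='finance' → outer ELSE → other
emp_id=11: dept='legal' → inner[ELSE] → alert
emp_id=12: dept='sales' → outer ELSE → other

other, other, normal, other, alert, pass, other, other, other, other, alert, other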